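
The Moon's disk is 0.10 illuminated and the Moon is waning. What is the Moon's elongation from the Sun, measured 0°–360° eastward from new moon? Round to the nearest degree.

323°

Invert f = (1 − cos θ)/2 to get cos θ = 1 − 2(0.10) = 0.800, hence θ₀ = arccos 0.800 = 36.9°.
Since the Moon is past full (waning), take the reflex angle: θ = 360° − 36.9° = 323.1°.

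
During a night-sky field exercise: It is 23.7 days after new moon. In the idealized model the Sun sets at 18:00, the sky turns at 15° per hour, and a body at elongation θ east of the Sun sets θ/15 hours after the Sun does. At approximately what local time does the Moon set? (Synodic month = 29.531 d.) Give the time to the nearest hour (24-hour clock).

Elongation θ = 360° × 23.7/29.531 ≈ 288.9°.
The Moon trails the Sun by θ/15 = 288.9/15 ≈ 19.26 hours.
18:00 + 19.26 h ≈ 13:16 → 13:00 to the nearest hour.

13:00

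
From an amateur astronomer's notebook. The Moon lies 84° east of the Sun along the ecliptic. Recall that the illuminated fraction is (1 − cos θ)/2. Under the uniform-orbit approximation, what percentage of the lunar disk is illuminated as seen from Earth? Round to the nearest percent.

45%

f = (1 − cos 84°)/2 = (1 − 0.105)/2 ≈ 0.448, i.e. 45%.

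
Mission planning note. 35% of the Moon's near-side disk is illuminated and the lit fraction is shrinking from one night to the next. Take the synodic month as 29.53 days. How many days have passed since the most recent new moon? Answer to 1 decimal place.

23.6 days

From f = (1 − cos θ)/2: cos θ = 1 − 2×0.35 = 0.300; arccos → 72.5°.
Since the Moon is past full (waning), take the reflex angle: θ = 360° − 72.5° = 287.5°.
Age = 29.53 × 287.5°/360° ≈ 23.58 days.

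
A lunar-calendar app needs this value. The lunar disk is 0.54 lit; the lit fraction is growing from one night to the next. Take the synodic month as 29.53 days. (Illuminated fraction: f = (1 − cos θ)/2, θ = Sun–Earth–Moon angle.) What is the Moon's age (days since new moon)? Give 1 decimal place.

7.8 days

cos θ = 1 − 2f = -0.080, giving a principal value of 94.6°.
Waxing ⇒ before full, so θ = 94.6°.
Age = 29.53 × 94.6°/360° ≈ 7.76 days.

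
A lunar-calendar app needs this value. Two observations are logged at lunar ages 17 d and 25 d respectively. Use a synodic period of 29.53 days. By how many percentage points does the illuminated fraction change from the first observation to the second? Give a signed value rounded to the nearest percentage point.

θ₁ = 360° × 17/29.53 = 207.2°, f₁ = (1 − cos θ₁)/2 = 0.945.
θ₂ = 360° × 25/29.53 = 304.8°, f₂ = (1 − cos θ₂)/2 = 0.215.
Change = f₂ − f₁ = -0.730 → -73 percentage points.

-73 percentage points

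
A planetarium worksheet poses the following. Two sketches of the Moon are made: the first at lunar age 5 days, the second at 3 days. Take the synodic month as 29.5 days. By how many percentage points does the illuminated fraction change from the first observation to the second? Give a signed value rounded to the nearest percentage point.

θ₁ = 360° × 5/29.5 = 61.0°, f₁ = (1 − cos θ₁)/2 = 0.258.
θ₂ = 360° × 3/29.5 = 36.6°, f₂ = (1 − cos θ₂)/2 = 0.099.
Change = f₂ − f₁ = -0.159 → -16 percentage points.

-16 pp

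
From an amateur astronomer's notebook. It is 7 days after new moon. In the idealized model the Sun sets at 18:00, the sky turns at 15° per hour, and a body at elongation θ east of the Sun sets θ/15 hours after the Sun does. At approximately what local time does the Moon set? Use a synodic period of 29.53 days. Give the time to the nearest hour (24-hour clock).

The Moon has covered 7/29.53 of its cycle, so θ ≈ 360° × 7/29.53 = 85.3°.
The Moon trails the Sun by θ/15 = 85.3/15 ≈ 5.69 hours.
18:00 + 5.69 h ≈ 23:41 → 00:00 to the nearest hour.

00:00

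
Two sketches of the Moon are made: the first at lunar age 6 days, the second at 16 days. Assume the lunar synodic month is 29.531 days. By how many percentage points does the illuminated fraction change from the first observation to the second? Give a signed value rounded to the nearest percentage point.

θ₁ = 360° × 6/29.531 = 73.1°, f₁ = (1 − cos θ₁)/2 = 0.355.
θ₂ = 360° × 16/29.531 = 195.0°, f₂ = (1 − cos θ₂)/2 = 0.983.
Change = f₂ − f₁ = +0.628 → +63 percentage points.

+63 percentage points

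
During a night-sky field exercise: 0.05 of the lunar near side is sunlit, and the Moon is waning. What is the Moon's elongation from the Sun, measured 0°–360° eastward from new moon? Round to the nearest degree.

334°

Invert f = (1 − cos θ)/2 to get cos θ = 1 − 2(0.05) = 0.900, hence θ₀ = arccos 0.900 = 25.8°.
Since the Moon is past full (waning), take the reflex angle: θ = 360° − 25.8° = 334.2°.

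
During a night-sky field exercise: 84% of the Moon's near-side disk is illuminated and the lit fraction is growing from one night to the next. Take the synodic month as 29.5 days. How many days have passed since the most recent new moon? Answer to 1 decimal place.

cos θ = 1 − 2f = -0.680, giving a principal value of 132.8°.
Before full moon the principal value applies: θ = 132.8°.
At 360°/29.5 d per day, 132.8° corresponds to 10.89 days.

10.9 days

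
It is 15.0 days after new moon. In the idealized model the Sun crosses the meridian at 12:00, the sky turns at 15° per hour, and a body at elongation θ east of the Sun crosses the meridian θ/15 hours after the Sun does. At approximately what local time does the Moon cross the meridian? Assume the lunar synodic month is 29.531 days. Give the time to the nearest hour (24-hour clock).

The Moon has covered 15.0/29.531 of its cycle, so θ ≈ 360° × 15.0/29.531 = 182.9°.
The Moon trails the Sun by θ/15 = 182.9/15 ≈ 12.19 hours.
12:00 + 12.19 h ≈ 00:11 → 00:00 to the nearest hour.

00:00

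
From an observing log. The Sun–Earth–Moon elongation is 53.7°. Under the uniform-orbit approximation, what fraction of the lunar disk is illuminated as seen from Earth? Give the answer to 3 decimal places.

0.204

cos 53.7° = 0.592, so f = (1 − 0.592)/2 = 0.204.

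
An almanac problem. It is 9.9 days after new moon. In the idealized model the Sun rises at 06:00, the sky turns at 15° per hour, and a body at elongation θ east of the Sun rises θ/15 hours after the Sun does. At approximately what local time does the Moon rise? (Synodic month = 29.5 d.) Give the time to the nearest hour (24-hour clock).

14:00

Elongation θ = 360° × 9.9/29.5 ≈ 120.8°.
The Moon trails the Sun by θ/15 = 120.8/15 ≈ 8.05 hours.
06:00 + 8.05 h ≈ 14:03 → 14:00 to the nearest hour.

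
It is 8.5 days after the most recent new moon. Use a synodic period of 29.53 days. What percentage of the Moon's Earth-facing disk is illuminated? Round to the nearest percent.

Elongation θ = 360° × 8.5/29.53 ≈ 103.6°.
With cos θ = (-0.236), the lit fraction is (1 − (-0.236))/2 ≈ 0.618, so 62%.

62%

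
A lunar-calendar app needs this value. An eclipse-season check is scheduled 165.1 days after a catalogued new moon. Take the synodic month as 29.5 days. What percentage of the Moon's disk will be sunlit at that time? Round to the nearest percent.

Reduce mod P: 165.1 − 5×29.5 = 17.60 d into the current lunation.
Elongation θ = 360° × 17.60/29.5 ≈ 214.8°.
cos 214.8° = (-0.821), so f = (1 − (-0.821))/2 = 0.911, so 91%.

91%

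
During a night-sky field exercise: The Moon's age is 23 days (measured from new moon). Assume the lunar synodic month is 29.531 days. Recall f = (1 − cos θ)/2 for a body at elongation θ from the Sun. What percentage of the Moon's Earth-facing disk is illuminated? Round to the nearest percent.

Elongation θ = 360° × 23/29.531 ≈ 280.4°.
cos 280.4° = 0.180, so f = (1 − 0.180)/2 = 0.410, so 41%.

41%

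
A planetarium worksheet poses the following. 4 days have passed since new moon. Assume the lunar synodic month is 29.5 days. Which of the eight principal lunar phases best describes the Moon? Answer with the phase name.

At 4/29.5 of the cycle, θ ≈ 49° — the waxing crescent range.

waxing crescent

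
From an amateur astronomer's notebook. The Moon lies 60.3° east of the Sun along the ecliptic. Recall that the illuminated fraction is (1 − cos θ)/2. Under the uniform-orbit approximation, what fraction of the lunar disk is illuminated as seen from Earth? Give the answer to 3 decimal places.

cos 60.3° = 0.495, so f = (1 − 0.495)/2 = 0.252.

0.252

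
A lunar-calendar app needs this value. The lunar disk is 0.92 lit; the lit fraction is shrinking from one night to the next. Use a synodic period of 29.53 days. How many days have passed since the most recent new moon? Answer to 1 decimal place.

Invert f = (1 − cos θ)/2 to get cos θ = 1 − 2(0.92) = -0.840, hence θ₀ = arccos -0.840 = 147.1°.
A waning Moon lies in 180°–360°, so θ = 360° − 147.1° = 212.9°.
At 360°/29.53 d per day, 212.9° corresponds to 17.46 days.

17.5 days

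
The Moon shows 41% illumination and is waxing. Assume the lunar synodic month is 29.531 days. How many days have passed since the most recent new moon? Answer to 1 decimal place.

6.5 days

Invert f = (1 − cos θ)/2 to get cos θ = 1 − 2(0.41) = 0.180, hence θ₀ = arccos 0.180 = 79.6°.
Before full moon the principal value applies: θ = 79.6°.
Age = 29.531 × 79.6°/360° ≈ 6.53 days.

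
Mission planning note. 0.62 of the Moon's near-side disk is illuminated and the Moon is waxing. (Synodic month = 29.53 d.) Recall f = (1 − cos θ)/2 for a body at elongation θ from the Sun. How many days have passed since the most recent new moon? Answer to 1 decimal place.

cos θ = 1 − 2f = -0.240, giving a principal value of 103.9°.
Waxing ⇒ before full, so θ = 103.9°.
Age = 29.53 × 103.9°/360° ≈ 8.52 days.

8.5 days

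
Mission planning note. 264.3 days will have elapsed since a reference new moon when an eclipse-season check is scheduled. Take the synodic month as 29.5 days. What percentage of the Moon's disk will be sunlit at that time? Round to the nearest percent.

264.3 d spans 8 complete synodic months (8 × 29.5 = 236.00 d) plus 28.30 d.
The Moon has covered 28.30/29.5 of its cycle, so θ ≈ 360° × 28.30/29.5 = 345.4°.
With cos θ = 0.968, the lit fraction is (1 − 0.968)/2 ≈ 0.016, so 2%.

2%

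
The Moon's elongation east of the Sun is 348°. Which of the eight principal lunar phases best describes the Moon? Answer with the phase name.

348° lies in the new moon sector of the 8-phase cycle.

new moon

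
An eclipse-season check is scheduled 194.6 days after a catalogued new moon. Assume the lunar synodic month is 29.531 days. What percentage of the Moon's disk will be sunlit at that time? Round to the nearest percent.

92%

194.6/29.531 = 6.590 lunations, so 6 complete cycles and 17.41 d into the next.
Phase angle: θ = 360°·(17.41 d)/(29.531 d) = 212.3°.
cos 212.3° = (-0.845), so f = (1 − (-0.845))/2 = 0.923, so 92%.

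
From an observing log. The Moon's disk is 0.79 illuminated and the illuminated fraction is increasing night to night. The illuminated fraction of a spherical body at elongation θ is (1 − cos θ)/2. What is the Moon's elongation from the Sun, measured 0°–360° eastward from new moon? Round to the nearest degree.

125°

Invert f = (1 − cos θ)/2 to get cos θ = 1 − 2(0.79) = -0.580, hence θ₀ = arccos -0.580 = 125.5°.
Waxing ⇒ before full, so θ = 125.5°.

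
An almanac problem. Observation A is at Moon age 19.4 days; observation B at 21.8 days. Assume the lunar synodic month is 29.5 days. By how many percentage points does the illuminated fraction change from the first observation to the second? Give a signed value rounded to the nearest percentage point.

First observation: θ = 360°·19.4/29.5 = 236.7°, so f = 0.774.
Second observation: θ = 266.0°, f = 0.535.
Δf = 0.535 − 0.774 = -0.240, i.e. -24 pp.

-24 pp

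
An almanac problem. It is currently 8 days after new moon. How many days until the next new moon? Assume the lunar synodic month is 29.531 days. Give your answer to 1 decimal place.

The next new moon completes the synodic month: 29.531 − 8 = 21.531 days.

21.5 days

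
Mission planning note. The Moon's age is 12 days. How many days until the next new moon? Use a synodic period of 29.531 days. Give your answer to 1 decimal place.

17.5 days

The next new moon completes the synodic month: 29.531 − 12 = 17.531 days.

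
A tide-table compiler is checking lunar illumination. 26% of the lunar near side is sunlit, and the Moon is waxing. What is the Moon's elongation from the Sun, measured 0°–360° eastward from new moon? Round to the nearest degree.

cos θ = 1 − 2f = 0.480, giving a principal value of 61.3°.
Waxing ⇒ before full, so θ = 61.3°.

61°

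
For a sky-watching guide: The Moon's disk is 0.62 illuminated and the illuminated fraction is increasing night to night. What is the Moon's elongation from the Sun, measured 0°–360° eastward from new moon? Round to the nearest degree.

cos θ = 1 − 2f = -0.240, giving a principal value of 103.9°.
Waxing ⇒ before full, so θ = 103.9°.

104°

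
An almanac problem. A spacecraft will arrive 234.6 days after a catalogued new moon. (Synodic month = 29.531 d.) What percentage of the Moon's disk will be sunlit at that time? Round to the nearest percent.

Reduce mod P: 234.6 − 7×29.531 = 27.88 d into the current lunation.
Elongation θ = 360° × 27.88/29.531 ≈ 339.9°.
cos 339.9° = 0.939, so f = (1 − 0.939)/2 = 0.030, so 3%.

3%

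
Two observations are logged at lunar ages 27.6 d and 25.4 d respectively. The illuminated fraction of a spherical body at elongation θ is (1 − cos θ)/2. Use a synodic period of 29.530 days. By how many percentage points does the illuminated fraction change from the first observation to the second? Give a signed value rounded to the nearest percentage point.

+14 pp

First observation: θ = 360°·27.6/29.530 = 336.5°, so f = 0.042.
Second observation: θ = 309.7°, f = 0.181.
Δf = 0.181 − 0.042 = +0.139, i.e. +14 pp.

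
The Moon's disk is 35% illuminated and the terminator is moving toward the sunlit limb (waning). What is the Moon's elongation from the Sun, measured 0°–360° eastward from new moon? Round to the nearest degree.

cos θ = 1 − 2f = 0.300, giving a principal value of 72.5°.
Waning ⇒ past full, so θ = 360° − 72.5° = 287.5°.

287°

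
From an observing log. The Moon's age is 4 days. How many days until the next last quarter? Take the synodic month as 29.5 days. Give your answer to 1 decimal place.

18.1 days

Last quarter is 0.75 of the way through the cycle: age 0.75 × 29.5 = 22.125 d.
That is 22.125 − 4 = 18.125 days ahead.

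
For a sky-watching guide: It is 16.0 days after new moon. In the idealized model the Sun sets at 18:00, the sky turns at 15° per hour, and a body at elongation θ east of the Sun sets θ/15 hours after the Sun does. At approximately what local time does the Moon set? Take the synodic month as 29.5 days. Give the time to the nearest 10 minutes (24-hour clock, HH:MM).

07:00

Elongation θ = 360° × 16.0/29.5 ≈ 195.3°.
Delay after the Sun = 195.3° / (15°/h) ≈ 13.02 h.
18:00 + 13.017 h ≈ 07:01 → 07:00 to the nearest ten minutes.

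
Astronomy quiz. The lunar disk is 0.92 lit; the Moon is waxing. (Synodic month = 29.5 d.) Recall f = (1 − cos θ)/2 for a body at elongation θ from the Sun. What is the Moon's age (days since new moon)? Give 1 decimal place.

cos θ = 1 − 2f = -0.840, giving a principal value of 147.1°.
Waxing ⇒ before full, so θ = 147.1°.
At 360°/29.5 d per day, 147.1° corresponds to 12.06 days.

12.1 days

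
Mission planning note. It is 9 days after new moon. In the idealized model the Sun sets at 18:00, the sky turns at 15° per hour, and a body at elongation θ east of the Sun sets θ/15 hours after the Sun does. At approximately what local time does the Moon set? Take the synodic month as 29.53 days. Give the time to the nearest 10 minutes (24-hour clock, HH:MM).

01:20

Elongation θ = 360° × 9/29.53 ≈ 109.7°.
Delay after the Sun = 109.7° / (15°/h) ≈ 7.31 h.
18:00 + 7.315 h ≈ 01:19 → 01:20 to the nearest ten minutes.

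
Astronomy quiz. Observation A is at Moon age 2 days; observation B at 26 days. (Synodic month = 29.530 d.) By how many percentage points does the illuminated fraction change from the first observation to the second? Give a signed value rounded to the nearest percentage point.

θ₁ = 360° × 2/29.530 = 24.4°, f₁ = (1 − cos θ₁)/2 = 0.045.
θ₂ = 360° × 26/29.530 = 317.0°, f₂ = (1 − cos θ₂)/2 = 0.135.
Change = f₂ − f₁ = +0.090 → +9 percentage points.

+9 pp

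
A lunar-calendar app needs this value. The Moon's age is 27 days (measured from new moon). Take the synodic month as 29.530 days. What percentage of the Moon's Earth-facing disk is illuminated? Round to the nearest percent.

7%

Elongation θ = 360° × 27/29.530 ≈ 329.2°.
With cos θ = 0.859, the lit fraction is (1 − 0.859)/2 ≈ 0.071, so 7%.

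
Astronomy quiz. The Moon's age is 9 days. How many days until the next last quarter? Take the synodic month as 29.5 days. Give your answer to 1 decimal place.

13.1 days

Last quarter occurs at elongation 270°, i.e. at age 29.5 × 270/360 = 22.125 d.
So 13.125 days remain (22.125 − 9).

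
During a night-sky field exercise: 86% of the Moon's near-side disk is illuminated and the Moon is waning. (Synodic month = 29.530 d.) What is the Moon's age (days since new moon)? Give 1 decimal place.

Invert f = (1 − cos θ)/2 to get cos θ = 1 − 2(0.86) = -0.720, hence θ₀ = arccos -0.720 = 136.1°.
Waning ⇒ past full, so θ = 360° − 136.1° = 223.9°.
At 360°/29.530 d per day, 223.9° corresponds to 18.37 days.

18.4 days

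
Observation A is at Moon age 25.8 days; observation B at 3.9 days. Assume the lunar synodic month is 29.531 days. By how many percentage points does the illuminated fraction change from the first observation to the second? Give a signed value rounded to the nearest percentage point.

+1 pp

First observation: θ = 360°·25.8/29.531 = 314.5°, so f = 0.149.
Second observation: θ = 47.5°, f = 0.162.
Δf = 0.162 − 0.149 = +0.013, i.e. +1 pp.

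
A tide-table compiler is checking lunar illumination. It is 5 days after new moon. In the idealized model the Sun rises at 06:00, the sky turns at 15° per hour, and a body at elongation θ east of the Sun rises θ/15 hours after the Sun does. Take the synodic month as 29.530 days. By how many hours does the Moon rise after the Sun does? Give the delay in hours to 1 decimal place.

Elongation θ = 360° × 5/29.530 ≈ 61.0°.
Delay after the Sun = 61.0° / (15°/h) ≈ 4.06 h.
So the Moon rises 4.06 h after the Sun.

4.1 h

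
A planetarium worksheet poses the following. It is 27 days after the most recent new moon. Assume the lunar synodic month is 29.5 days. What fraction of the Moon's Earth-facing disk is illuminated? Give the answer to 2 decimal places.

0.07

Phase angle: θ = 360°·(27 d)/(29.5 d) = 329.5°.
With cos θ = 0.862, the lit fraction is (1 − 0.862)/2 ≈ 0.069.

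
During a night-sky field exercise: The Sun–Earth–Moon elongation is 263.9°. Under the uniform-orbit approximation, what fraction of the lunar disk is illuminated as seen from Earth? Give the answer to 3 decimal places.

cos 263.9° = (-0.106), so f = (1 − (-0.106))/2 = 0.553.

0.553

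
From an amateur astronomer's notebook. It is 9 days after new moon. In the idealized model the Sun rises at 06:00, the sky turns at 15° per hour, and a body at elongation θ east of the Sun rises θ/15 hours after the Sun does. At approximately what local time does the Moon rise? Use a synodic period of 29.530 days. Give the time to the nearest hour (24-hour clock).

13:00

Elongation θ = 360° × 9/29.530 ≈ 109.7°.
The Moon trails the Sun by θ/15 = 109.7/15 ≈ 7.31 hours.
06:00 + 7.31 h ≈ 13:19 → 13:00 to the nearest hour.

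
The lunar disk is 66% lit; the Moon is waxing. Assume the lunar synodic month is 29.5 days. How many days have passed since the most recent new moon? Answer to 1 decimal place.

cos θ = 1 − 2f = -0.320, giving a principal value of 108.7°.
Before full moon the principal value applies: θ = 108.7°.
Age = 29.5 × 108.7°/360° ≈ 8.90 days.

8.9 days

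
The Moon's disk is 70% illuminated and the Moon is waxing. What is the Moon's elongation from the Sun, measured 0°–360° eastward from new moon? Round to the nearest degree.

114°

Invert f = (1 − cos θ)/2 to get cos θ = 1 − 2(0.70) = -0.400, hence θ₀ = arccos -0.400 = 113.6°.
The Moon is waxing (0°–180°), so θ = 113.6° directly.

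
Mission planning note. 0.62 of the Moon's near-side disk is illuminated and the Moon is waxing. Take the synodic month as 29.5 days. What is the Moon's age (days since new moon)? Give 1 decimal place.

From f = (1 − cos θ)/2: cos θ = 1 − 2×0.62 = -0.240; arccos → 103.9°.
Waxing ⇒ before full, so θ = 103.9°.
At 360°/29.5 d per day, 103.9° corresponds to 8.51 days.

8.5 days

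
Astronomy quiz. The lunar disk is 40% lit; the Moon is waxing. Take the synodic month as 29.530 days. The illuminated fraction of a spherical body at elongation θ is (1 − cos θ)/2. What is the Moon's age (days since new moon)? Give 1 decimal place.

6.4 days

Invert f = (1 − cos θ)/2 to get cos θ = 1 − 2(0.40) = 0.200, hence θ₀ = arccos 0.200 = 78.5°.
The Moon is waxing (0°–180°), so θ = 78.5° directly.
That fraction of the synodic month is 78.5/360 × 29.530 d ≈ 6.44 d.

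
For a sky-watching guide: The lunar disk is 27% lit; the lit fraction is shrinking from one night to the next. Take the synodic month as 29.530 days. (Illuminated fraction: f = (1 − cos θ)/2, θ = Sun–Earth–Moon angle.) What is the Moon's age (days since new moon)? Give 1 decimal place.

cos θ = 1 − 2f = 0.460, giving a principal value of 62.6°.
Since the Moon is past full (waning), take the reflex angle: θ = 360° − 62.6° = 297.4°.
At 360°/29.530 d per day, 297.4° corresponds to 24.39 days.

24.4 days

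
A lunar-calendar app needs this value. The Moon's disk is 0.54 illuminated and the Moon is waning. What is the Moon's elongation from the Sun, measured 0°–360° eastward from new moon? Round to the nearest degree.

265°

From f = (1 − cos θ)/2: cos θ = 1 − 2×0.54 = -0.080; arccos → 94.6°.
Since the Moon is past full (waning), take the reflex angle: θ = 360° − 94.6° = 265.4°.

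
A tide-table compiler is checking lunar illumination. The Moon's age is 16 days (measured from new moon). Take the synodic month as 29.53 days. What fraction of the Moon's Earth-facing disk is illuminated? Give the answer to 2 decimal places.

The Moon has covered 16/29.53 of its cycle, so θ ≈ 360° × 16/29.53 = 195.1°.
Illuminated fraction = (1 − cos 195.1°)/2 = (1 − (-0.966))/2 ≈ 0.983.

0.98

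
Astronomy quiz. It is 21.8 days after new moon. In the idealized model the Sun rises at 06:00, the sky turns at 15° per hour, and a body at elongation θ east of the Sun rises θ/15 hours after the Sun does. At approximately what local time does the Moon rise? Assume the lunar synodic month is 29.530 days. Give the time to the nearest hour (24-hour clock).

Phase angle: θ = 360°·(21.8 d)/(29.530 d) = 265.8°.
The Moon trails the Sun by θ/15 = 265.8/15 ≈ 17.72 hours.
06:00 + 17.72 h ≈ 23:43 → 00:00 to the nearest hour.

00:00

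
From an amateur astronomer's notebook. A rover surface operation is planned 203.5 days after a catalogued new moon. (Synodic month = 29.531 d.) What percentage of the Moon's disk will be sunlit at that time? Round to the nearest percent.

203.5 d spans 6 complete synodic months (6 × 29.531 = 177.19 d) plus 26.31 d.
Phase angle: θ = 360°·(26.31 d)/(29.531 d) = 320.8°.
Illuminated fraction = (1 − cos 320.8°)/2 = (1 − 0.775)/2 ≈ 0.113, so 11%.

11%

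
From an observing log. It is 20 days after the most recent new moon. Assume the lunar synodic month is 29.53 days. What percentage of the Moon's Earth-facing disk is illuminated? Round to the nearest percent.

72%

Elongation θ = 360° × 20/29.53 ≈ 243.8°.
cos 243.8° = (-0.441), so f = (1 − (-0.441))/2 = 0.721, so 72%.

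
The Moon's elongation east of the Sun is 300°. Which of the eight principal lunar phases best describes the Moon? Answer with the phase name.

waning crescent

The waning crescent sector spans roughly 292°–338°; 300° falls inside it.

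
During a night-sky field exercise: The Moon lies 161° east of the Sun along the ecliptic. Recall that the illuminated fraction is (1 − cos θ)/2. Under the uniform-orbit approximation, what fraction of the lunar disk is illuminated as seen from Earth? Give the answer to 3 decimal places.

0.973

cos 161° = (-0.946), so f = (1 − (-0.946))/2 = 0.973.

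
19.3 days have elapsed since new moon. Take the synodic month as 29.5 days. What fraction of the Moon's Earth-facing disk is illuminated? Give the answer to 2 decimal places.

0.78

Elongation θ = 360° × 19.3/29.5 ≈ 235.5°.
Illuminated fraction = (1 − cos 235.5°)/2 = (1 − (-0.566))/2 ≈ 0.783.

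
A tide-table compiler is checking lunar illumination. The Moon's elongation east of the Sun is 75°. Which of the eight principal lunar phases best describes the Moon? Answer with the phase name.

first quarter

75° lies in the first quarter sector of the 8-phase cycle.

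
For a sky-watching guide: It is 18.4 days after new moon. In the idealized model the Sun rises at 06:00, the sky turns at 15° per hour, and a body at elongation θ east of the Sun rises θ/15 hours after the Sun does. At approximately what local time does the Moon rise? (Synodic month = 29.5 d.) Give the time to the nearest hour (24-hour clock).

21:00

Elongation θ = 360° × 18.4/29.5 ≈ 224.5°.
At 15° of sky rotation per hour, 224.5° corresponds to a 14.97 h lag.
06:00 + 14.97 h ≈ 20:58 → 21:00 to the nearest hour.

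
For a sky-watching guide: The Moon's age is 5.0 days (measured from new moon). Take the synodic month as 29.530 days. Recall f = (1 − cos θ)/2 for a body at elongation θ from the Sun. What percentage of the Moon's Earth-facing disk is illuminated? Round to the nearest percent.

26%

Elongation θ = 360° × 5.0/29.530 ≈ 61.0°.
Illuminated fraction = (1 − cos 61.0°)/2 = (1 − 0.485)/2 ≈ 0.257, so 26%.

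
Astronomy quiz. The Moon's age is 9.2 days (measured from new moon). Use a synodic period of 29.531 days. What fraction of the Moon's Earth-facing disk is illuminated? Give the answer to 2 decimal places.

0.69

The Moon has covered 9.2/29.531 of its cycle, so θ ≈ 360° × 9.2/29.531 = 112.2°.
cos 112.2° = (-0.377), so f = (1 − (-0.377))/2 = 0.689.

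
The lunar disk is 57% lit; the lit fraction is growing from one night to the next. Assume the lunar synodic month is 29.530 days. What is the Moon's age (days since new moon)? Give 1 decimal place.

cos θ = 1 − 2f = -0.140, giving a principal value of 98.0°.
Waxing ⇒ before full, so θ = 98.0°.
That fraction of the synodic month is 98.0/360 × 29.530 d ≈ 8.04 d.

8.0 days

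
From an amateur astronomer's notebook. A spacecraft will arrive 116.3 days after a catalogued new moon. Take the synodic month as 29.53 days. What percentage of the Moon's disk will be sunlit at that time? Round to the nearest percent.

116.3/29.53 = 3.938 lunations, so 3 complete cycles and 27.71 d into the next.
The Moon has covered 27.71/29.53 of its cycle, so θ ≈ 360° × 27.71/29.53 = 337.8°.
With cos θ = 0.926, the lit fraction is (1 − 0.926)/2 ≈ 0.037, so 4%.

4%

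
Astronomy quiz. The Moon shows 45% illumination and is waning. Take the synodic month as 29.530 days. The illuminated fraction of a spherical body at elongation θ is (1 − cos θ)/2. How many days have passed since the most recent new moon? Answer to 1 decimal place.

22.6 days

cos θ = 1 − 2f = 0.100, giving a principal value of 84.3°.
Since the Moon is past full (waning), take the reflex angle: θ = 360° − 84.3° = 275.7°.
Age = 29.530 × 275.7°/360° ≈ 22.62 days.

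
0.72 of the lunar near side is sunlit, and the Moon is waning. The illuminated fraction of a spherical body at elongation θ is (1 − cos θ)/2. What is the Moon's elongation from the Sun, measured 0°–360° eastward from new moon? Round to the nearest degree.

244°

Invert f = (1 − cos θ)/2 to get cos θ = 1 − 2(0.72) = -0.440, hence θ₀ = arccos -0.440 = 116.1°.
Since the Moon is past full (waning), take the reflex angle: θ = 360° − 116.1° = 243.9°.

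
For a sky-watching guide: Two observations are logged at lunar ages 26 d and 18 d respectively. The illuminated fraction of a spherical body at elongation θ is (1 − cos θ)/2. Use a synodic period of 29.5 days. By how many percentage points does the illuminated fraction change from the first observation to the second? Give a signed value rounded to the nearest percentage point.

θ₁ = 360° × 26/29.5 = 317.3°, f₁ = (1 − cos θ₁)/2 = 0.133.
θ₂ = 360° × 18/29.5 = 219.7°, f₂ = (1 − cos θ₂)/2 = 0.885.
Change = f₂ − f₁ = +0.752 → +75 percentage points.

+75 pp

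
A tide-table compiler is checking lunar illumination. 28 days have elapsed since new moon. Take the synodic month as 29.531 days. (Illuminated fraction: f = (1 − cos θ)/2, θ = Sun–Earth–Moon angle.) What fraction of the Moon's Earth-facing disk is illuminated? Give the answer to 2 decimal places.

The Moon has covered 28/29.531 of its cycle, so θ ≈ 360° × 28/29.531 = 341.3°.
Illuminated fraction = (1 − cos 341.3°)/2 = (1 − 0.947)/2 ≈ 0.026.

0.03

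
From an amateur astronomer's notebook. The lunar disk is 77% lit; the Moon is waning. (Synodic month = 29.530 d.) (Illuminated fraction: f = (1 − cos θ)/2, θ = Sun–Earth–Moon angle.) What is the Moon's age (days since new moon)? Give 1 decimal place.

Invert f = (1 − cos θ)/2 to get cos θ = 1 − 2(0.77) = -0.540, hence θ₀ = arccos -0.540 = 122.7°.
A waning Moon lies in 180°–360°, so θ = 360° − 122.7° = 237.3°.
At 360°/29.530 d per day, 237.3° corresponds to 19.47 days.

19.5 days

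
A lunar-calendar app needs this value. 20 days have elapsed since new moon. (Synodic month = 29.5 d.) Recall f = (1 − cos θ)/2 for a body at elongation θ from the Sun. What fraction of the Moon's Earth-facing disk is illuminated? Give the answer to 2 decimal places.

0.72

Phase angle: θ = 360°·(20 d)/(29.5 d) = 244.1°.
Illuminated fraction = (1 − cos 244.1°)/2 = (1 − (-0.437))/2 ≈ 0.719.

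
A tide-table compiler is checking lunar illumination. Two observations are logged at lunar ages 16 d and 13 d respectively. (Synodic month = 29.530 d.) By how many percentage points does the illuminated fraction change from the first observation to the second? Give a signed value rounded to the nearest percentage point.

θ₁ = 360° × 16/29.530 = 195.1°, f₁ = (1 − cos θ₁)/2 = 0.983.
θ₂ = 360° × 13/29.530 = 158.5°, f₂ = (1 − cos θ₂)/2 = 0.965.
Change = f₂ − f₁ = -0.018 → -2 percentage points.

-2 pp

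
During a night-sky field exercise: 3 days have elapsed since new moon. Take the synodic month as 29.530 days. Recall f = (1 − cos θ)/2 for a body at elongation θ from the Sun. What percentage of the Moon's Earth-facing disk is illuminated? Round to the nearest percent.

Elongation θ = 360° × 3/29.530 ≈ 36.6°.
With cos θ = 0.803, the lit fraction is (1 − 0.803)/2 ≈ 0.098, so 10%.

10%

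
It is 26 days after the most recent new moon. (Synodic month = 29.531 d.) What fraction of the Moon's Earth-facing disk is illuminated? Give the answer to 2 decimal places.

The Moon has covered 26/29.531 of its cycle, so θ ≈ 360° × 26/29.531 = 317.0°.
With cos θ = 0.731, the lit fraction is (1 − 0.731)/2 ≈ 0.135.

0.13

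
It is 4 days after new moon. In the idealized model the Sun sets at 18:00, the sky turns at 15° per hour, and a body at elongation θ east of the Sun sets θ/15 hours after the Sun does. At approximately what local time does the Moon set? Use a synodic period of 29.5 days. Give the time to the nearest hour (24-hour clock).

21:00

Elongation θ = 360° × 4/29.5 ≈ 48.8°.
At 15° of sky rotation per hour, 48.8° corresponds to a 3.25 h lag.
18:00 + 3.25 h ≈ 21:15 → 21:00 to the nearest hour.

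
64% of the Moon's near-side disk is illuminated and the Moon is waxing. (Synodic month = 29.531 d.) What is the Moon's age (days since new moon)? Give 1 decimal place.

Invert f = (1 − cos θ)/2 to get cos θ = 1 − 2(0.64) = -0.280, hence θ₀ = arccos -0.280 = 106.3°.
Before full moon the principal value applies: θ = 106.3°.
Age = 29.531 × 106.3°/360° ≈ 8.72 days.

8.7 days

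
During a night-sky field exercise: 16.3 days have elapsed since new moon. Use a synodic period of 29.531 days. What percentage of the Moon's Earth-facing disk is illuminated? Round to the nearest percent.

97%

Elongation θ = 360° × 16.3/29.531 ≈ 198.7°.
Illuminated fraction = (1 − cos 198.7°)/2 = (1 − (-0.947))/2 ≈ 0.974, so 97%.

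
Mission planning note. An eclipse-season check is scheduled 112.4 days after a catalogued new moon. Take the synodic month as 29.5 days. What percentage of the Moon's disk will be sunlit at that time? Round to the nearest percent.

32%

112.4 d spans 3 complete synodic months (3 × 29.5 = 88.50 d) plus 23.90 d.
Elongation θ = 360° × 23.90/29.5 ≈ 291.7°.
Illuminated fraction = (1 − cos 291.7°)/2 = (1 − 0.369)/2 ≈ 0.315, so 32%.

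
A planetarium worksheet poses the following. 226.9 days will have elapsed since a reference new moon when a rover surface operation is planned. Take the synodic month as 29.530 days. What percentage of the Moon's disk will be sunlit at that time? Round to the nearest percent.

70%

Reduce mod P: 226.9 − 7×29.530 = 20.19 d into the current lunation.
Elongation θ = 360° × 20.19/29.530 ≈ 246.1°.
With cos θ = (-0.405), the lit fraction is (1 − (-0.405))/2 ≈ 0.702, so 70%.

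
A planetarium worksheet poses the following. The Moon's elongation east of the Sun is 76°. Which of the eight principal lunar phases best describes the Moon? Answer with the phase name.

first quarter

The first quarter sector spans roughly 68°–112°; 76° falls inside it.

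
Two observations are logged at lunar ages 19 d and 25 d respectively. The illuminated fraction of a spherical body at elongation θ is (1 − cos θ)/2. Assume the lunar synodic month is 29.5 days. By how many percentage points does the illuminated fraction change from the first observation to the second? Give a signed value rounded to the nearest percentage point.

First observation: θ = 360°·19/29.5 = 231.9°, so f = 0.809.
Second observation: θ = 305.1°, f = 0.213.
Δf = 0.213 − 0.809 = -0.596, i.e. -60 pp.

-60 pp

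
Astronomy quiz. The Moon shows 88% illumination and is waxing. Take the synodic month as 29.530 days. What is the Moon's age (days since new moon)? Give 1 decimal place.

Invert f = (1 − cos θ)/2 to get cos θ = 1 − 2(0.88) = -0.760, hence θ₀ = arccos -0.760 = 139.5°.
Waxing ⇒ before full, so θ = 139.5°.
At 360°/29.530 d per day, 139.5° corresponds to 11.44 days.

11.4 days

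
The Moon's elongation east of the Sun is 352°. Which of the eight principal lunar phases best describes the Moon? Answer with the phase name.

352° lies in the new moon sector of the 8-phase cycle.

new moon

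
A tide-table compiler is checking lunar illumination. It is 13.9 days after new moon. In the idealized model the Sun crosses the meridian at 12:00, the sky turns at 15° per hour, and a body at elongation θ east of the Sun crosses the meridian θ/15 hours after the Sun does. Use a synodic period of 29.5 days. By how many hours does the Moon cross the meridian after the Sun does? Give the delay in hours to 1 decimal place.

Phase angle: θ = 360°·(13.9 d)/(29.5 d) = 169.6°.
Delay after the Sun = 169.6° / (15°/h) ≈ 11.31 h.
So the Moon crosses the meridian 11.31 h after the Sun.

11.3 h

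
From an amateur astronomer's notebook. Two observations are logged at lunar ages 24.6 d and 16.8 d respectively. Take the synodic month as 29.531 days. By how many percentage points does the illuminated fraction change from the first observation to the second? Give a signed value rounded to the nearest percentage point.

+70 percentage points

θ₁ = 360° × 24.6/29.531 = 299.9°, f₁ = (1 − cos θ₁)/2 = 0.251.
θ₂ = 360° × 16.8/29.531 = 204.8°, f₂ = (1 − cos θ₂)/2 = 0.954.
Change = f₂ − f₁ = +0.703 → +70 percentage points.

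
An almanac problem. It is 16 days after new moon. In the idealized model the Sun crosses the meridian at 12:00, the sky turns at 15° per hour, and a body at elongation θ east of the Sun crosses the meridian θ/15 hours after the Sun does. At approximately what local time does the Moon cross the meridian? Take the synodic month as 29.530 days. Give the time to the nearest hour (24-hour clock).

01:00

Elongation θ = 360° × 16/29.530 ≈ 195.1°.
At 15° of sky rotation per hour, 195.1° corresponds to a 13.00 h lag.
12:00 + 13.00 h ≈ 01:00 → 01:00 to the nearest hour.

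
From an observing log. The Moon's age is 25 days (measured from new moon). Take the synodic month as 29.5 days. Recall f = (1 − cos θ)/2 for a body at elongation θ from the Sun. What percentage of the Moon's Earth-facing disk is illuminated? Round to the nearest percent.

Elongation θ = 360° × 25/29.5 ≈ 305.1°.
Illuminated fraction = (1 − cos 305.1°)/2 = (1 − 0.575)/2 ≈ 0.213, so 21%.

21%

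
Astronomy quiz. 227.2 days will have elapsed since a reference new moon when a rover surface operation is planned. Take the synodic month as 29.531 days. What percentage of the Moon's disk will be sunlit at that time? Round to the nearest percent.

67%

Reduce mod P: 227.2 − 7×29.531 = 20.48 d into the current lunation.
Elongation θ = 360° × 20.48/29.531 ≈ 249.7°.
Illuminated fraction = (1 − cos 249.7°)/2 = (1 − (-0.347))/2 ≈ 0.673, so 67%.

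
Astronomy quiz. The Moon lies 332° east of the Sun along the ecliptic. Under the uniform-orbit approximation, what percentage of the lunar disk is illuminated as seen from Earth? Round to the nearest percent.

Half-versine of 332°: (1 − 0.883)/2 = 0.059, i.e. 6%.

6%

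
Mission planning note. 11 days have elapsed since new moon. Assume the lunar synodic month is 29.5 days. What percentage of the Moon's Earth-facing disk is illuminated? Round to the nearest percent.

85%

Elongation θ = 360° × 11/29.5 ≈ 134.2°.
cos 134.2° = (-0.698), so f = (1 − (-0.698))/2 = 0.849, so 85%.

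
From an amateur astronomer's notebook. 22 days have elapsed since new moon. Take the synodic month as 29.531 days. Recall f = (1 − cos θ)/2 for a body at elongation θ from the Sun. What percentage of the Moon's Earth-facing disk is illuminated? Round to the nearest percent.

The Moon has covered 22/29.531 of its cycle, so θ ≈ 360° × 22/29.531 = 268.2°.
Illuminated fraction = (1 − cos 268.2°)/2 = (1 − (-0.032))/2 ≈ 0.516, so 52%.

52%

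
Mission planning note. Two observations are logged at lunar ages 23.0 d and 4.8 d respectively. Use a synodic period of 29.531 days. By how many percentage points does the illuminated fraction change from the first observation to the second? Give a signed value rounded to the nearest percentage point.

-17 percentage points

θ₁ = 360° × 23.0/29.531 = 280.4°, f₁ = (1 − cos θ₁)/2 = 0.410.
θ₂ = 360° × 4.8/29.531 = 58.5°, f₂ = (1 − cos θ₂)/2 = 0.239.
Change = f₂ − f₁ = -0.171 → -17 percentage points.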